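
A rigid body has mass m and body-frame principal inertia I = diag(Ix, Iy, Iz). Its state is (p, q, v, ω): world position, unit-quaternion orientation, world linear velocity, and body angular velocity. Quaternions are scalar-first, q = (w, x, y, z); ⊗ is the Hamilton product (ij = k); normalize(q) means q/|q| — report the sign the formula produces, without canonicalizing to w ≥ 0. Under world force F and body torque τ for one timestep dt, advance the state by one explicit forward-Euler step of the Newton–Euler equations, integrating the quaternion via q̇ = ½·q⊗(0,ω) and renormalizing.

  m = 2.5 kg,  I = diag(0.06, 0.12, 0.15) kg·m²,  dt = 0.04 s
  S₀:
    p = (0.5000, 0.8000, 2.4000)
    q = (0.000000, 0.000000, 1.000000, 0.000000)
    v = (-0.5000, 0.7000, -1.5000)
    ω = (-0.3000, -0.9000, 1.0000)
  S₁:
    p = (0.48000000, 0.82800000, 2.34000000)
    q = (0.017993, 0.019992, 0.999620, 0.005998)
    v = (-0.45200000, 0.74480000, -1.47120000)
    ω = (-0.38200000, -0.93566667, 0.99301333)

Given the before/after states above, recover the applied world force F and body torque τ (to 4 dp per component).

rate change Δω = (-0.08200000, -0.03566667, -0.00698667)
I·α + gyro = (-0.1500, -0.0800, -0.0100)
Δv = v₁−v₀ = (0.04800000, 0.04480000, 0.02880000)
F = m·Δv/dt = (3.0000, 2.8000, 1.8000)

F = (3.0000, 2.8000, 1.8000)
τ = (-0.1500, -0.0800, -0.0100)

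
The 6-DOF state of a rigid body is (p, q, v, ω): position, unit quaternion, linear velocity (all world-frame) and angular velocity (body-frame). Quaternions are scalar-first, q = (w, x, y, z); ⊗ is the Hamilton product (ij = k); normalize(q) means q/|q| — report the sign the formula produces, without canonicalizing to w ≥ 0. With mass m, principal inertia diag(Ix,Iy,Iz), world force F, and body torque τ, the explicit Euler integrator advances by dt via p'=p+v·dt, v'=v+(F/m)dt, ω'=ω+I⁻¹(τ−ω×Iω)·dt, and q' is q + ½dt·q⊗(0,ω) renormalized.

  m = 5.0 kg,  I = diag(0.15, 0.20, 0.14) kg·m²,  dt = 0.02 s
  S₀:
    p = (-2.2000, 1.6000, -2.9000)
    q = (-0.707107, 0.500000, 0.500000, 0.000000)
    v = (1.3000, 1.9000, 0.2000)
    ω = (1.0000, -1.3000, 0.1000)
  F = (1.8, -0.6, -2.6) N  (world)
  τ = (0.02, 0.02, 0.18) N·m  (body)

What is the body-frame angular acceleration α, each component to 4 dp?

α = (0.0813, 0.0950, 1.7500)

ω×(Iω) gyroscopic = (0.0078, 0.0010, -0.0650)
(τ − ω×Iω)/I = (0.0813, 0.0950, 1.7500)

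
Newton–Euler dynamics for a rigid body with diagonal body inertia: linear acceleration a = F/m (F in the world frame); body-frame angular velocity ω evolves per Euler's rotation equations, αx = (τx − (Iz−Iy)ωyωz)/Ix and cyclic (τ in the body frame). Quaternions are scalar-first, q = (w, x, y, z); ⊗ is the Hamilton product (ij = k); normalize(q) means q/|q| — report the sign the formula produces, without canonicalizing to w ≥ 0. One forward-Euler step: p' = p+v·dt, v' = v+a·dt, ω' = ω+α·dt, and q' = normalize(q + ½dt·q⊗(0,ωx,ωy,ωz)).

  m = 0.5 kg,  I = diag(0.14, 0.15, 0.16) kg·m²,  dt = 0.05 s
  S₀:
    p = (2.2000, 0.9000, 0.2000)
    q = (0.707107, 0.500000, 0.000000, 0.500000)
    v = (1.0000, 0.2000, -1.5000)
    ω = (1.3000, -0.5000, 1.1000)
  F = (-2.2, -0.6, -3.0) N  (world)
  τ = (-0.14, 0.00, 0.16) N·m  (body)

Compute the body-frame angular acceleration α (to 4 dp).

ω×(Iω) gyroscopic = (-0.0055, -0.0286, -0.0065)
(τ − ω×Iω)/I = (-0.9607, 0.1907, 1.0406)

α = (-0.9607, 0.1907, 1.0406)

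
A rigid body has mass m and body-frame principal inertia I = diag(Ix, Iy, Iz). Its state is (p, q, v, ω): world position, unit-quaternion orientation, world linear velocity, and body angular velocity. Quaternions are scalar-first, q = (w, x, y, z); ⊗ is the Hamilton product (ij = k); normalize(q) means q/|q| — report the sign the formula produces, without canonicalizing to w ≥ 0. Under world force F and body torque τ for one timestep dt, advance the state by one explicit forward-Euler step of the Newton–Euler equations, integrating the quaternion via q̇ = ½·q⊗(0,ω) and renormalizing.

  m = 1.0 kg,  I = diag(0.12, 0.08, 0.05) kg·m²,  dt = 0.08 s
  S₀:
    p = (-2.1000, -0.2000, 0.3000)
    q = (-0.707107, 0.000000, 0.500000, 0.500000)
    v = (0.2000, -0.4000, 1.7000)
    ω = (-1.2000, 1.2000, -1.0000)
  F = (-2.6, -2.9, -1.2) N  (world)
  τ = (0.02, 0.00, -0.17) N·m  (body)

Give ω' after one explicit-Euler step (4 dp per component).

(τ − ω×Iω)/I = (-0.1333, -1.0500, -4.5520)
new body rate ω' = (-1.2107, 1.1160, -1.3642)

ω' = (-1.2107, 1.1160, -1.3642)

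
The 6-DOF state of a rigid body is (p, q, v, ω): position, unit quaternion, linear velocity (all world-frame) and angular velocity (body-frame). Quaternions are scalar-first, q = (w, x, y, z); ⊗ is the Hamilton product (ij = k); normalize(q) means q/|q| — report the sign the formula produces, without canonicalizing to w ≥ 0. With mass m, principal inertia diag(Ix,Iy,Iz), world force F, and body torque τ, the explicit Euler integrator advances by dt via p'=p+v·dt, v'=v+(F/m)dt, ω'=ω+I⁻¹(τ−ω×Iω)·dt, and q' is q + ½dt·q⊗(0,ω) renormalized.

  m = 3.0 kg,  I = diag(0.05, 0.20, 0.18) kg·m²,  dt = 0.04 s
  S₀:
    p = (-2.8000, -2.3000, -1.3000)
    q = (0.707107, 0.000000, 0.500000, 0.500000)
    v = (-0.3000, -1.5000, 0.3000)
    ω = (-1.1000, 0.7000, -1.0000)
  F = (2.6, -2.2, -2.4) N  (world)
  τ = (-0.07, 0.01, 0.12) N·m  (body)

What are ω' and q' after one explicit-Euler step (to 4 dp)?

ω×(Iω) gyroscopic = (0.0140, -0.1430, -0.1155)
(τ − ω×Iω)/I = (-1.6800, 0.7650, 1.3083)
ω' = ω + α·dt = (-1.1672, 0.7306, -0.9477)
2q̇ = q⊗(0,ω) = (0.1500000, -1.6278177, -0.0550251, -0.1571070)
updated quaternion q' = (0.7097, -0.0325, 0.4986, 0.4966)

ω' = (-1.1672, 0.7306, -0.9477)
q' = (0.7097, -0.0325, 0.4986, 0.4966)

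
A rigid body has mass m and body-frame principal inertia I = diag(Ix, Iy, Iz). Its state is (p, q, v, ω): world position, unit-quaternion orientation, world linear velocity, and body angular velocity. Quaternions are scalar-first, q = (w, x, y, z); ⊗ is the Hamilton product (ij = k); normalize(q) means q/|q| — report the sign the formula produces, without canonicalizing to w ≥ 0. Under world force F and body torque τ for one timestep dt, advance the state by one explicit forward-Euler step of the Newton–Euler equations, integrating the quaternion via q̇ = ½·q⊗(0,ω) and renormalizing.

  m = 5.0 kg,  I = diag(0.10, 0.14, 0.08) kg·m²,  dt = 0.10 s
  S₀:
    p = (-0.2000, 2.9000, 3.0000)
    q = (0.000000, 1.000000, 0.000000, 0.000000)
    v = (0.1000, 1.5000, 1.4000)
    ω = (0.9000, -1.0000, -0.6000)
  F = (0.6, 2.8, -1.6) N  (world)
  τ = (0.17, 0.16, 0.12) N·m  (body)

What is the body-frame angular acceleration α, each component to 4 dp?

ω×(Iω) gyroscopic = (-0.0360, -0.0108, -0.0360)
angular accel α = (2.0600, 1.2200, 1.9500)

α = (2.0600, 1.2200, 1.9500)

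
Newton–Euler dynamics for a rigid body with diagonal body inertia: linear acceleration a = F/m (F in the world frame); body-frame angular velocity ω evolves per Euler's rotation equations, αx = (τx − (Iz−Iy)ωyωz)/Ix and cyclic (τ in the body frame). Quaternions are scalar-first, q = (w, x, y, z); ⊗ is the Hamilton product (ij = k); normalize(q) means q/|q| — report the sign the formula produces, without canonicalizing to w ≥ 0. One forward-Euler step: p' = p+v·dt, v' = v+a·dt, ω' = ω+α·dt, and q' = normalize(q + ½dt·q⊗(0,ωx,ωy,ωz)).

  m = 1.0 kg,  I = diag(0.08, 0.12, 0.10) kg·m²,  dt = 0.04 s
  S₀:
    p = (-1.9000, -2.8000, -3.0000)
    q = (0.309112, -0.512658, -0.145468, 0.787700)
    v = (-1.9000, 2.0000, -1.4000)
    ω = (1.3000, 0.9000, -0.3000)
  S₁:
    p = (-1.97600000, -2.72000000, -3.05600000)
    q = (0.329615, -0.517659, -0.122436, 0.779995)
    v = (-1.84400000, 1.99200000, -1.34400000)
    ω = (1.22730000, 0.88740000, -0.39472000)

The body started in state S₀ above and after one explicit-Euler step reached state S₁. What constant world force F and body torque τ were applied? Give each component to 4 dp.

F = (1.4000, -0.2000, 1.4000)
τ = (-0.1400, -0.0300, -0.1900)

rate change Δω = (-0.07270000, -0.01260000, -0.09472000)
ω₀×(Iω₀) = (0.0054, 0.0078, 0.0468)
τ = I·(Δω/dt) + ω₀×(Iω₀) = (-0.1400, -0.0300, -0.1900)
velocity change Δv = (0.05600000, -0.00800000, 0.05600000)
m·(v₁−v₀)/dt = (1.4000, -0.2000, 1.4000)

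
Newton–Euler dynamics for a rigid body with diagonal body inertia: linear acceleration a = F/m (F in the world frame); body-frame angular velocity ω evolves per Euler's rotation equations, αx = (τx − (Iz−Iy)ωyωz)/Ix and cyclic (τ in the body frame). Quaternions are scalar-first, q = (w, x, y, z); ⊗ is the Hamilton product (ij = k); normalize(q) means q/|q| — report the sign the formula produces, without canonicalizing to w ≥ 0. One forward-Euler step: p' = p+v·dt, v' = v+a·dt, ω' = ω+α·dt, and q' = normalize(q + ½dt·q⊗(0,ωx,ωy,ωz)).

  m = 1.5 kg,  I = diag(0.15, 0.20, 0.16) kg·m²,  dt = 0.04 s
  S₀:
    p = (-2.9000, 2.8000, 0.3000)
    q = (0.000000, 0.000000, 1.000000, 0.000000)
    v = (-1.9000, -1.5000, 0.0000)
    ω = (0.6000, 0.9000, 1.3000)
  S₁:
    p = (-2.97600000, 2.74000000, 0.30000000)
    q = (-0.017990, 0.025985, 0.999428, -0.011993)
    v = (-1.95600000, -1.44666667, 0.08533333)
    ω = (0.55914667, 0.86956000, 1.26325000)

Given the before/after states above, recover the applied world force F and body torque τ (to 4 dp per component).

F = (-2.1000, 2.0000, 3.2000)
τ = (-0.2000, -0.1600, -0.1200)

Δv = v₁−v₀ = (-0.05600000, 0.05333333, 0.08533333)
m·(v₁−v₀)/dt = (-2.1000, 2.0000, 3.2000)
rate change Δω = (-0.04085333, -0.03044000, -0.03675000)
precession coupling = (-0.0468, -0.0078, 0.0270)
I·α + gyro = (-0.2000, -0.1600, -0.1200)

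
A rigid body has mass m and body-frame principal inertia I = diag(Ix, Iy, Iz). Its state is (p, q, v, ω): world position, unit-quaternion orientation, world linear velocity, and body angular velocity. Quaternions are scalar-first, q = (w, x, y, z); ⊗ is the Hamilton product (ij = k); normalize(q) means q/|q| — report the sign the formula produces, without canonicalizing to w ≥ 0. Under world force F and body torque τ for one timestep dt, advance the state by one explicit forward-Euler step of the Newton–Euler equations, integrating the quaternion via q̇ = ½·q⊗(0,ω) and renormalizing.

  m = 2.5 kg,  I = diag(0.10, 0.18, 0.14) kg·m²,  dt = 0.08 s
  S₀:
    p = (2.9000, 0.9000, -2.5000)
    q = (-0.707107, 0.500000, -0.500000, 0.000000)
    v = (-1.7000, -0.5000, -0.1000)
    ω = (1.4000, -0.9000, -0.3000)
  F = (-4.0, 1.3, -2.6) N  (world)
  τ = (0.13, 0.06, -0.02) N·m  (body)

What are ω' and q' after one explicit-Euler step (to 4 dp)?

angular accel α = (1.4080, 0.2400, 0.5771)
new body rate ω' = (1.5126, -0.8808, -0.2538)
Hamilton product q⊗(0,ω) = (-1.1500000, -0.8399498, 0.7863963, 0.4621321)
updated quaternion q' = (-0.7514, 0.4653, -0.4675, 0.0184)

ω' = (1.5126, -0.8808, -0.2538)
q' = (-0.7514, 0.4653, -0.4675, 0.0184)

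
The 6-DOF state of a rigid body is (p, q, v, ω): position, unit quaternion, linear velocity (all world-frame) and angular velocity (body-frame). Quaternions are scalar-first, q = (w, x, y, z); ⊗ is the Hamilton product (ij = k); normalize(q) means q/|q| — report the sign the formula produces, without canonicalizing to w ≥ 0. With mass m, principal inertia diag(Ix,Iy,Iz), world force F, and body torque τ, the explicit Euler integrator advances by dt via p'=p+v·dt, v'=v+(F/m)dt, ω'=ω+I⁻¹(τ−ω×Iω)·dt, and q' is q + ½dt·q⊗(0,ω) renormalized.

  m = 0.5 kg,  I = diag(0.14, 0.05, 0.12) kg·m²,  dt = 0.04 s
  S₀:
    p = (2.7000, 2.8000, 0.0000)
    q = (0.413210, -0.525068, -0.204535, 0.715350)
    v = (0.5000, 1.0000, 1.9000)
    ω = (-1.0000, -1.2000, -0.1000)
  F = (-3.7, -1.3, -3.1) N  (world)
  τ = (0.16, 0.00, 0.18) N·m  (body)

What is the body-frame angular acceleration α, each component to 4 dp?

α = (1.0829, -0.0400, 2.4000)

gyro term ω×Iω = (0.0084, 0.0020, -0.1080)
α = I⁻¹(τ − ω×Iω) = (1.0829, -0.0400, 2.4000)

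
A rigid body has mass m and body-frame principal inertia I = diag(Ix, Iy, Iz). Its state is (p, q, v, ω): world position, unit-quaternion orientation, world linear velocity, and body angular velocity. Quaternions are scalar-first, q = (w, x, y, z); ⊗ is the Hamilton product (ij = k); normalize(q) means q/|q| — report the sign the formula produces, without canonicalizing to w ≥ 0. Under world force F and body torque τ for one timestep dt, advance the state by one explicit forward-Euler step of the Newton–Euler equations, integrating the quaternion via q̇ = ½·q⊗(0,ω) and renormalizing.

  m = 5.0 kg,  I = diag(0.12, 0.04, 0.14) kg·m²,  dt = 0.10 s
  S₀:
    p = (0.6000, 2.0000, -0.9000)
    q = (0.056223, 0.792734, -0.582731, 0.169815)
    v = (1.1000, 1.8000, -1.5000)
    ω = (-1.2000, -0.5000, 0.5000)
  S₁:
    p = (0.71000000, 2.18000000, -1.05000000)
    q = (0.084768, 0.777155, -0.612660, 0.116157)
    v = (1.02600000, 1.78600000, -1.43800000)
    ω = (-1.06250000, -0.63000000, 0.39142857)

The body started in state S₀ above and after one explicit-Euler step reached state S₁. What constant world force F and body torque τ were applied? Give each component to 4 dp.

F = (-3.7000, -0.7000, 3.1000)
τ = (0.1400, -0.0400, -0.2000)

ω₁ − ω₀ = (0.13750000, -0.13000000, -0.10857143)
gyro term ω₀×Iω₀ = (-0.0250, 0.0120, -0.0480)
I·α + gyro = (0.1400, -0.0400, -0.2000)
velocity change Δv = (-0.07400000, -0.01400000, 0.06200000)
applied force F = (-3.7000, -0.7000, 3.1000)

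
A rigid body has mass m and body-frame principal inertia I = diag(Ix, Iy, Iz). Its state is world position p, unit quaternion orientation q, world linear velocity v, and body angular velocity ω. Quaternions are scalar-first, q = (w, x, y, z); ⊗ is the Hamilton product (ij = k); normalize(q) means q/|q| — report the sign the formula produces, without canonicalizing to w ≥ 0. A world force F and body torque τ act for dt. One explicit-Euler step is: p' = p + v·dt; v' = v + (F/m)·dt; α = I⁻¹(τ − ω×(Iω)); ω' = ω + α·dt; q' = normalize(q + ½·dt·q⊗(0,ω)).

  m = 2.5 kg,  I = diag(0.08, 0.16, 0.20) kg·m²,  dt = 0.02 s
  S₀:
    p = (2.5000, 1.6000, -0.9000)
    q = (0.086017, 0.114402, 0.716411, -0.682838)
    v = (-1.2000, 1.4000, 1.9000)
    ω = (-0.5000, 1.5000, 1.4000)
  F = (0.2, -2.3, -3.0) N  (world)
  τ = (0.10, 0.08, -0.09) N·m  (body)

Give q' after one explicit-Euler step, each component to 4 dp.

q' = (0.0854, 0.1342, 0.7194, -0.6762)

Hamilton product q⊗(0,ω) = (-0.0614423, 1.9842239, 0.3102817, 0.6502323)
q' = normalize(q + ½dt·q⊗(0,ω)) = (0.0854, 0.1342, 0.7194, -0.6762)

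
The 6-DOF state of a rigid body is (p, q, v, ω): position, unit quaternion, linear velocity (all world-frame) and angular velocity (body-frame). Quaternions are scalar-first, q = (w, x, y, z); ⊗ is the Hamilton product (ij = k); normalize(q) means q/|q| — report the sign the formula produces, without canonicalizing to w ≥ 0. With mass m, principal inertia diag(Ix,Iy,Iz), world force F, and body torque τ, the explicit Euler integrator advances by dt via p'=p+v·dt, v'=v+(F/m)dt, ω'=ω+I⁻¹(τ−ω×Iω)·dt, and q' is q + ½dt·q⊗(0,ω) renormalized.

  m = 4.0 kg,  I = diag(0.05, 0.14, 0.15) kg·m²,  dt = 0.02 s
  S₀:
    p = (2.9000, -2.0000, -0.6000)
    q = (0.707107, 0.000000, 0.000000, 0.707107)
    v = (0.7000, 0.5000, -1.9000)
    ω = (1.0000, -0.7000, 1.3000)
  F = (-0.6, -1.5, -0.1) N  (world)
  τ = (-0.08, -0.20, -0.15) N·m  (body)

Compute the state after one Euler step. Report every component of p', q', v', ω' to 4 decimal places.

p' = (2.9140, -1.9900, -0.6380)
q' = (0.6978, 0.0120, 0.0021, 0.7162)
v' = (0.6970, 0.4925, -1.9005)
ω' = (0.9716, -0.7100, 1.2884)

α = I⁻¹(τ − ω×Iω) = (-1.4180, -0.5000, -0.5800)
ω + α·dt = (0.9716, -0.7100, 1.2884)
Hamilton product q⊗(0,ω) = (-0.9192391, 1.2020819, 0.2121321, 0.9192391)
q + ½dt·q⊗(0,ω), renormalized = (0.6978, 0.0120, 0.0021, 0.7162)
new position p' = (2.9140, -1.9900, -0.6380)
v + (F/m)dt = (0.6970, 0.4925, -1.9005)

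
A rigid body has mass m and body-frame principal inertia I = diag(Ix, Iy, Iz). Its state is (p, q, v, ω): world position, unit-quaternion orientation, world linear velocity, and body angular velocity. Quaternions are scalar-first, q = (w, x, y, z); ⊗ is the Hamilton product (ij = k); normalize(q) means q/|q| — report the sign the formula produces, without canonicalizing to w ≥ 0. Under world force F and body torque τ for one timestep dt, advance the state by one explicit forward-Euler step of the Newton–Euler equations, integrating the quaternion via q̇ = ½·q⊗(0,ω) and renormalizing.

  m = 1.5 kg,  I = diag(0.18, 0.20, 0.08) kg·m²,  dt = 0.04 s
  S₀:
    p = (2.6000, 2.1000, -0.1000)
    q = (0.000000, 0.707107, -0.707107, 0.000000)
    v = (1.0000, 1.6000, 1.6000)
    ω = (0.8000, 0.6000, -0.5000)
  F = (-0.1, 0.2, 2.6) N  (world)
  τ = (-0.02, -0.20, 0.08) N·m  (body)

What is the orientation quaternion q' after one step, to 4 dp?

2q̇ = q⊗(0,ω) = (-0.1414214, 0.3535535, 0.3535535, 0.9899498)
q + ½dt·q⊗(0,ω), renormalized = (-0.0028, 0.7140, -0.6999, 0.0198)

q' = (-0.0028, 0.7140, -0.6999, 0.0198)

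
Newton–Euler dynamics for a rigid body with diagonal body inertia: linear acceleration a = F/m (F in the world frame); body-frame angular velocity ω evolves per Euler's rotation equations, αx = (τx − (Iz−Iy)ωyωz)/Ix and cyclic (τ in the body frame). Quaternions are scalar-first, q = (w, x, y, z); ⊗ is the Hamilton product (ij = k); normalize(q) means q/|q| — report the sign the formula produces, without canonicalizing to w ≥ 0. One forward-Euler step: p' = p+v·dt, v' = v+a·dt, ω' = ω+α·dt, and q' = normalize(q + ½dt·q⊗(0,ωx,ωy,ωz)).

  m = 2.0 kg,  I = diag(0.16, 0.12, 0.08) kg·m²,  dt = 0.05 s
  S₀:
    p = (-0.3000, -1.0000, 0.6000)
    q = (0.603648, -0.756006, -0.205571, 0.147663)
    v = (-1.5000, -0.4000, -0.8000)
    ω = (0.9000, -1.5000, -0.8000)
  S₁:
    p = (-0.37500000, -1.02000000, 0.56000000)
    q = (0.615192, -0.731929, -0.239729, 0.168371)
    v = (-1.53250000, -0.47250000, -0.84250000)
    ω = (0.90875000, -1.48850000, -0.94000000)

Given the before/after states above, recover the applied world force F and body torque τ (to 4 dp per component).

F = (-1.3000, -2.9000, -1.7000)
τ = (-0.0200, -0.0300, -0.1700)

ω₁ − ω₀ = (0.00875000, 0.01150000, -0.14000000)
precession coupling = (-0.0480, -0.0576, 0.0540)
applied torque τ = (-0.0200, -0.0300, -0.1700)
velocity change Δv = (-0.03250000, -0.07250000, -0.04250000)
F = m·Δv/dt = (-1.3000, -2.9000, -1.7000)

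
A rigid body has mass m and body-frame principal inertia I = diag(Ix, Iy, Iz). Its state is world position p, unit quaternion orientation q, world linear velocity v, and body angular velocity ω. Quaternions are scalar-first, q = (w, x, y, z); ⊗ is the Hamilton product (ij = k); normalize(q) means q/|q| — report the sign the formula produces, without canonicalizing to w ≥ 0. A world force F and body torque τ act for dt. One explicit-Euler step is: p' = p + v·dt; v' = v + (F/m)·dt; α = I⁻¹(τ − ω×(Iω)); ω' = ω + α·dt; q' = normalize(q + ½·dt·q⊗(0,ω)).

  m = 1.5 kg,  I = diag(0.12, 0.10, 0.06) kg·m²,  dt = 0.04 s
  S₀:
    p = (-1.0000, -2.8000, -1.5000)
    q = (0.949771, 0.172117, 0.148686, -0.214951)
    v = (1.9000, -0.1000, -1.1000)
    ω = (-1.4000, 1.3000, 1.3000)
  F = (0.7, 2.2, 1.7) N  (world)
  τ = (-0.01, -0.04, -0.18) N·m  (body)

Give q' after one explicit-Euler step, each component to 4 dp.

q' = (0.9553, 0.1548, 0.1747, -0.1814)

2q̇ = q⊗(0,ω) = (0.3271083, -0.8569513, 1.3118816, 1.6666148)
updated quaternion q' = (0.9553, 0.1548, 0.1747, -0.1814)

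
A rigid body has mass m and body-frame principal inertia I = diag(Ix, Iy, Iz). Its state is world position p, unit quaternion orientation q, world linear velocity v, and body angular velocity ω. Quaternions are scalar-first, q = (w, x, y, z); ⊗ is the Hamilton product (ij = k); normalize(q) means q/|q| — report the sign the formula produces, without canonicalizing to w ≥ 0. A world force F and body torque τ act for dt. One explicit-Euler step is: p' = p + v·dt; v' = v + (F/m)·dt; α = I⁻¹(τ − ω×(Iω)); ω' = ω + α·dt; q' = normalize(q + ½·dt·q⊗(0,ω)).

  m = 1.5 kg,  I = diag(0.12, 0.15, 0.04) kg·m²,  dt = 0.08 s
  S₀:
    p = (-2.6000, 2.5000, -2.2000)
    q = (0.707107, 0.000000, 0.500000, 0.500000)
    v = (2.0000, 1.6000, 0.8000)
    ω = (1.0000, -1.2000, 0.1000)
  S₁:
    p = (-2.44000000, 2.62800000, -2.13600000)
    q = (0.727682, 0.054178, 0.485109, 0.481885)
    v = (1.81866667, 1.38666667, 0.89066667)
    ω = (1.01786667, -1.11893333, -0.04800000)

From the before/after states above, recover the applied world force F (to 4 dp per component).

Δv = v₁−v₀ = (-0.18133333, -0.21333333, 0.09066667)
applied force F = (-3.4000, -4.0000, 1.7000)

F = (-3.4000, -4.0000, 1.7000)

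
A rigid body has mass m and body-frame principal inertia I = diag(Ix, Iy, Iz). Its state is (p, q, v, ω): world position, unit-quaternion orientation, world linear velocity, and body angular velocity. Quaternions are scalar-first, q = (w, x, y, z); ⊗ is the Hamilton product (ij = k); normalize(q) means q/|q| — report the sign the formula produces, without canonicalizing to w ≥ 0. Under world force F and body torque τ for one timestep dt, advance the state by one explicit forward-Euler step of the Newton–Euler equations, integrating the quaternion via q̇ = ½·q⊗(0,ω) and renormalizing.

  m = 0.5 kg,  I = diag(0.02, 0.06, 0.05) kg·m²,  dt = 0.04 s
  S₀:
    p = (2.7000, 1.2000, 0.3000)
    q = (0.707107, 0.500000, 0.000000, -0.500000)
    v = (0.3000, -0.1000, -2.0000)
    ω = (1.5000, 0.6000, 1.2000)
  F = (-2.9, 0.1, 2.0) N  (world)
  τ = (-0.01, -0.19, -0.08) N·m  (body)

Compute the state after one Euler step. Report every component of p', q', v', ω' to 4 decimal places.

linear accel F/m = (-5.8000, 0.2000, 4.0000)
p' = p + v·dt = (2.7120, 1.1960, 0.2200)
new velocity v' = (0.0680, -0.0920, -1.8400)
ω×(Iω) gyroscopic = (-0.0072, -0.0540, 0.0360)
α = I⁻¹(τ − ω×Iω) = (-0.1400, -2.2667, -2.3200)
ω' = ω + α·dt = (1.4944, 0.5093, 1.1072)
Hamilton product q⊗(0,ω) = (-0.1500000, 1.3606605, -0.9257358, 1.1485284)
q + ½dt·q⊗(0,ω), renormalized = (0.7035, 0.5268, -0.0185, -0.4766)

p' = (2.7120, 1.1960, 0.2200)
q' = (0.7035, 0.5268, -0.0185, -0.4766)
v' = (0.0680, -0.0920, -1.8400)
ω' = (1.4944, 0.5093, 1.1072)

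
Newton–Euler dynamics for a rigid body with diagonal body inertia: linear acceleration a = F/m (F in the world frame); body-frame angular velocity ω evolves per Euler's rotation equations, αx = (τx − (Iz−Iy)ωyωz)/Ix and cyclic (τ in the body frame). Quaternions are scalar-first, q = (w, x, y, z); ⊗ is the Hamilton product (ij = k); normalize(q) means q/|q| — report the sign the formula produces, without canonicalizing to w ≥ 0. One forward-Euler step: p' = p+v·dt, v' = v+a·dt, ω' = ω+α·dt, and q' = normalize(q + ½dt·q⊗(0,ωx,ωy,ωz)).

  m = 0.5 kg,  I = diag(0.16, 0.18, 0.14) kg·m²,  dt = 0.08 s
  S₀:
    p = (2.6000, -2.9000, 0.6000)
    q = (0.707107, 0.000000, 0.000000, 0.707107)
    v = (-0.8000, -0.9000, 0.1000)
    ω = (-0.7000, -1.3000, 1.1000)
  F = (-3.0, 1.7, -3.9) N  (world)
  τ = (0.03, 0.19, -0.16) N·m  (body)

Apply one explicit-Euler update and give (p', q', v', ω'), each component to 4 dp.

precession coupling ω×(Iω) = (0.0572, -0.0154, 0.0182)
angular accel α = (-0.1700, 1.1411, -1.2729)
ω + α·dt = (-0.7136, -1.2087, 0.9982)
Hamilton product q⊗(0,ω) = (-0.7778177, 0.4242642, -1.4142140, 0.7778177)
q + ½dt·q⊗(0,ω), renormalized = (0.6742, 0.0169, -0.0564, 0.7362)
a = (-6.0000, 3.4000, -7.8000)
new position p' = (2.5360, -2.9720, 0.6080)
v + (F/m)dt = (-1.2800, -0.6280, -0.5240)

p' = (2.5360, -2.9720, 0.6080)
q' = (0.6742, 0.0169, -0.0564, 0.7362)
v' = (-1.2800, -0.6280, -0.5240)
ω' = (-0.7136, -1.2087, 0.9982)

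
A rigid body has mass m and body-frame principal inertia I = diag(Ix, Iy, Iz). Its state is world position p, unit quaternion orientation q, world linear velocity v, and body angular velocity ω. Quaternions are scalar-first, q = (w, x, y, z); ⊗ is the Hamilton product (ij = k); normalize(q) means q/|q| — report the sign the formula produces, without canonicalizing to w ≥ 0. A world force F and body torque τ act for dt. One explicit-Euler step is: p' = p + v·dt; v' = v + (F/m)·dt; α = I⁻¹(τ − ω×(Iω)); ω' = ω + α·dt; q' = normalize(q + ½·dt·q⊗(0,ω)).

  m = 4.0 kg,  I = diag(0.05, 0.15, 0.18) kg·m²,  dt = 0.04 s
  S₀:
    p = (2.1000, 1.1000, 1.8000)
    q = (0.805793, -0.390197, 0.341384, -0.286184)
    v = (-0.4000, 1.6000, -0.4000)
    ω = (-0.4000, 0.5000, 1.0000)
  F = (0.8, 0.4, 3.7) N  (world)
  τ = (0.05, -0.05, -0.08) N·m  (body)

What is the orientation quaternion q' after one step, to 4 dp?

q' = (0.8048, -0.3868, 0.3594, -0.2712)

Hamilton product q⊗(0,ω) = (-0.0405868, 0.1621588, 0.9075671, 0.7472481)
updated quaternion q' = (0.8048, -0.3868, 0.3594, -0.2712)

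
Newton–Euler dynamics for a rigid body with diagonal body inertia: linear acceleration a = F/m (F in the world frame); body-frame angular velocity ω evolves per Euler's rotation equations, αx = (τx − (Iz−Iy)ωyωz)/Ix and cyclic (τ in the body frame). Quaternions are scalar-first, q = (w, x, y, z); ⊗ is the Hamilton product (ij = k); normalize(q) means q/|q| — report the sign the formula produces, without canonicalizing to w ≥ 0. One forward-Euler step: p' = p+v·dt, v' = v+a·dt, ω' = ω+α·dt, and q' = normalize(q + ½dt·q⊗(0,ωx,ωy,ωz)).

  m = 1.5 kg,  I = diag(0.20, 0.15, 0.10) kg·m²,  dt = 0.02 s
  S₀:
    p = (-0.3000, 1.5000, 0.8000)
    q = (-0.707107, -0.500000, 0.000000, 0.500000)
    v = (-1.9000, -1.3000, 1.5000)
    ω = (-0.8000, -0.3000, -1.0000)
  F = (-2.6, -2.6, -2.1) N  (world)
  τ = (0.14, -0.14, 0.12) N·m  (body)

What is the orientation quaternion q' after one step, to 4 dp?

Hamilton product q⊗(0,ω) = (0.1000000, 0.7156856, -0.6878679, 0.8571070)
q' = normalize(q + ½dt·q⊗(0,ω)) = (-0.7060, -0.4928, -0.0069, 0.5085)

q' = (-0.7060, -0.4928, -0.0069, 0.5085)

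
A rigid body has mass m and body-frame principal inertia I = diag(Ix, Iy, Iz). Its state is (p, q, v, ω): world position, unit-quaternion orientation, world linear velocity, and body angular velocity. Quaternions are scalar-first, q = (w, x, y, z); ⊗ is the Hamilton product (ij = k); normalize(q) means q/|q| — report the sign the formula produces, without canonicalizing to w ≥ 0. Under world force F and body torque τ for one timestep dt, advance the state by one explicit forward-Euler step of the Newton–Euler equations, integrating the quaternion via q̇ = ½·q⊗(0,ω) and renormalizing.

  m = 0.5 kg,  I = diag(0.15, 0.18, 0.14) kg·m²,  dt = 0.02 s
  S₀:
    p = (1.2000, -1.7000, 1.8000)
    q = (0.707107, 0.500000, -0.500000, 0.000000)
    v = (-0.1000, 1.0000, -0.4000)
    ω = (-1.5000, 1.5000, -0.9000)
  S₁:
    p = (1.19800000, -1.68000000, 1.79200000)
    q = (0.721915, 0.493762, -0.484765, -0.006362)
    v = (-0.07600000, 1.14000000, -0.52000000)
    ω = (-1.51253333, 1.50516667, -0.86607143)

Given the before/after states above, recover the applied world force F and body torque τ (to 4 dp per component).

Δv = v₁−v₀ = (0.02400000, 0.14000000, -0.12000000)
F = m·Δv/dt = (0.6000, 3.5000, -3.0000)
rate change Δω = (-0.01253333, 0.00516667, 0.03392857)
precession coupling = (0.0540, 0.0135, -0.0675)
applied torque τ = (-0.0400, 0.0600, 0.1700)

F = (0.6000, 3.5000, -3.0000)
τ = (-0.0400, 0.0600, 0.1700)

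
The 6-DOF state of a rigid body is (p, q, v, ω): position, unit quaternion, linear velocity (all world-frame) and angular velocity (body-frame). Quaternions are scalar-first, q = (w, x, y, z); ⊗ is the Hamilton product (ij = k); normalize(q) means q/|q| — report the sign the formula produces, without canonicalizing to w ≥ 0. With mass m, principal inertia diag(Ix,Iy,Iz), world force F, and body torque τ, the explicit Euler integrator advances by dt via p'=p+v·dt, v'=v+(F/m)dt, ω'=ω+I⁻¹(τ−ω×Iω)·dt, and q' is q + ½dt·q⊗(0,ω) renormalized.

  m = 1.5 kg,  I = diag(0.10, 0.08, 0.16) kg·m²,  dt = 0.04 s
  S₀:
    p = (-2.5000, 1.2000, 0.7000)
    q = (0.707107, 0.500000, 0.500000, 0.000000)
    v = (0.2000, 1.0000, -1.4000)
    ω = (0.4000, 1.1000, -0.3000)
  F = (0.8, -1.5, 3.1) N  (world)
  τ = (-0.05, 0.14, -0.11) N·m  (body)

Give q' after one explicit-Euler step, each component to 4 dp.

Hamilton product q⊗(0,ω) = (-0.7500000, 0.1328428, 0.9278177, 0.1378679)
updated quaternion q' = (0.6919, 0.5025, 0.5184, 0.0028)

q' = (0.6919, 0.5025, 0.5184, 0.0028)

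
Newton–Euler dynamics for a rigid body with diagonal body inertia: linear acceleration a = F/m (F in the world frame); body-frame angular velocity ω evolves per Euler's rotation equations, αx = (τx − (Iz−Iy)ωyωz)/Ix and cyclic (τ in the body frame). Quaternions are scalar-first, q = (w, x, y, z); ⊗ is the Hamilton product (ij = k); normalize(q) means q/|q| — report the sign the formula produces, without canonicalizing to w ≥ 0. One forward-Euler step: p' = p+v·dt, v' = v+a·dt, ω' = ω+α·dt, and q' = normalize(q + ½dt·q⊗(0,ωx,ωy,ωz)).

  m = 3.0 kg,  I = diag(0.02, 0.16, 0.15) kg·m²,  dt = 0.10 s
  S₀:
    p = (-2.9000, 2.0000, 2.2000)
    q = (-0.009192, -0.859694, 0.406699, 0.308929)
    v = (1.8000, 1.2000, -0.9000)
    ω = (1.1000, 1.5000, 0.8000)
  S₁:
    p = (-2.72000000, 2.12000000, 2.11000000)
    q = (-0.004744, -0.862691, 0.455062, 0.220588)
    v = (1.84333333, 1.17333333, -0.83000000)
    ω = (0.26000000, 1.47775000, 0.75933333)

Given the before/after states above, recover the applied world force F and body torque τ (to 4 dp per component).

F = (1.3000, -0.8000, 2.1000)
τ = (-0.1800, -0.1500, 0.1700)

Δv = v₁−v₀ = (0.04333333, -0.02666667, 0.07000000)
applied force F = (1.3000, -0.8000, 2.1000)
Δω = ω₁−ω₀ = (-0.84000000, -0.02225000, -0.04066667)
I·α + gyro = (-0.1800, -0.1500, 0.1700)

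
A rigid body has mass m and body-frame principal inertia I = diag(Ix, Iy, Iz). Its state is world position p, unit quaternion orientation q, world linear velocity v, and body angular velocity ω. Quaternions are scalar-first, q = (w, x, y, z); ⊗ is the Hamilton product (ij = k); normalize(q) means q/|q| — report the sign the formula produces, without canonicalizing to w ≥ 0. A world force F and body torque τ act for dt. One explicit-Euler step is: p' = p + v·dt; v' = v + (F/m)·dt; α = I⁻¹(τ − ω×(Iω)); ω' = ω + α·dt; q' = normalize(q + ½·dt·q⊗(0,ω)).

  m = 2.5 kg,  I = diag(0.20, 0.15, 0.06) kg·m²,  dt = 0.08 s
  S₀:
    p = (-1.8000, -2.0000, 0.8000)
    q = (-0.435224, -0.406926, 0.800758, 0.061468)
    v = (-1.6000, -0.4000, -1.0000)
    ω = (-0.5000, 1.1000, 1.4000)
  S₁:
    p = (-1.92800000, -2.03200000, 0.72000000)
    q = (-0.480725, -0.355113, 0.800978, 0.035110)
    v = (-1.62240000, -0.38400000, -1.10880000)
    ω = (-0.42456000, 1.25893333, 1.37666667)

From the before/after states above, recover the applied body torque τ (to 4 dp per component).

τ = (0.0500, 0.2000, 0.0100)

Δω = ω₁−ω₀ = (0.07544000, 0.15893333, -0.02333333)
gyro term ω₀×Iω₀ = (-0.1386, -0.0980, 0.0275)
applied torque τ = (0.0500, 0.2000, 0.0100)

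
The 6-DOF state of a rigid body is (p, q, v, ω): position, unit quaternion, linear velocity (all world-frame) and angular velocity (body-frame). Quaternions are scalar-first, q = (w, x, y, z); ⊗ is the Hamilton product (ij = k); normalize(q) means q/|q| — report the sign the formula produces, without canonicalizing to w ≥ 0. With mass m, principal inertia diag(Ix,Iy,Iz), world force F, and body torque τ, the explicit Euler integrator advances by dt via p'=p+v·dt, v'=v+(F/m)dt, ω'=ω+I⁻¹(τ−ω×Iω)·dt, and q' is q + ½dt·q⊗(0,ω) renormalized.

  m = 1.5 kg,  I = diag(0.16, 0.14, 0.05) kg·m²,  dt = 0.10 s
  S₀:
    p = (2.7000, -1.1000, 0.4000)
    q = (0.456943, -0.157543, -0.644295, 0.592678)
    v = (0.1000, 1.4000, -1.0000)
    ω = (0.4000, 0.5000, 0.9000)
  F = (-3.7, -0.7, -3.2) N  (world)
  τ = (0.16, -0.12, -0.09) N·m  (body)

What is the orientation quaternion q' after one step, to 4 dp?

Hamilton product q⊗(0,ω) = (-0.1482455, -0.6934273, 0.6073314, 0.5901952)
q + ½dt·q⊗(0,ω), renormalized = (0.4488, -0.1919, -0.6130, 0.6212)

q' = (0.4488, -0.1919, -0.6130, 0.6212)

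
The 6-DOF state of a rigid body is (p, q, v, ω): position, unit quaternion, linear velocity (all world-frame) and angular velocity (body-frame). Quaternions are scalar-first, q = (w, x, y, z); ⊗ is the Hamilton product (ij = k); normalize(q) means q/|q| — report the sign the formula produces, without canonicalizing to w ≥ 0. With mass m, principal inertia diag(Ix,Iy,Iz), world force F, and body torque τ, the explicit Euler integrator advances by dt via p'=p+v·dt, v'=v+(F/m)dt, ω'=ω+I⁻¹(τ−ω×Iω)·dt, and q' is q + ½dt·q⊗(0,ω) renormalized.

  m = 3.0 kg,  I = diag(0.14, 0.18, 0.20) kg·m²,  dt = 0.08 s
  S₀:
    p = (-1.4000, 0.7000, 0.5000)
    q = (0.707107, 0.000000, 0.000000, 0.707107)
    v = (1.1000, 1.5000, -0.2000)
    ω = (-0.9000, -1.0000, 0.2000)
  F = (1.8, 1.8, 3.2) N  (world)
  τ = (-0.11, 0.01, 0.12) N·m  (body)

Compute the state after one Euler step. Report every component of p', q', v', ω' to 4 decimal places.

p' = (-1.3120, 0.8200, 0.4840)
q' = (0.7004, 0.0028, -0.0537, 0.7117)
v' = (1.1480, 1.5480, -0.1147)
ω' = (-0.9606, -1.0004, 0.2336)

angular accel α = (-0.7571, -0.0044, 0.4200)
ω' = ω + α·dt = (-0.9606, -1.0004, 0.2336)
2q̇ = q⊗(0,ω) = (-0.1414214, 0.0707107, -1.3435033, 0.1414214)
q' = normalize(q + ½dt·q⊗(0,ω)) = (0.7004, 0.0028, -0.0537, 0.7117)
new position p' = (-1.3120, 0.8200, 0.4840)
new velocity v' = (1.1480, 1.5480, -0.1147)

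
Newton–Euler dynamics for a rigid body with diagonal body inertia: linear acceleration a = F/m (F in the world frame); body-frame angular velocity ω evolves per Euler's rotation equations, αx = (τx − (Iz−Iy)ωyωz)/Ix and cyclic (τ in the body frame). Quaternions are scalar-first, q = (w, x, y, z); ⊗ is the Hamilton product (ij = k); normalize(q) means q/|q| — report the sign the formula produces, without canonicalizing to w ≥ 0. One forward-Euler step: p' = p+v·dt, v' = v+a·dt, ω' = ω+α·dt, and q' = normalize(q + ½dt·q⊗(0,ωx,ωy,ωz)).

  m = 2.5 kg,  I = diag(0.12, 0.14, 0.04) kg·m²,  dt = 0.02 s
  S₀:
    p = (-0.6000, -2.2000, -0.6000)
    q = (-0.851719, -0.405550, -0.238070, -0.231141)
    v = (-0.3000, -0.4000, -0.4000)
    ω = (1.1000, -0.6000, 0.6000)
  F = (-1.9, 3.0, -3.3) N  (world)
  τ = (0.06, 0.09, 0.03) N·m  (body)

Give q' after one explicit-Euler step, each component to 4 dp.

q⊗(0,ω) = (0.4419476, -1.2184175, 0.5001063, -0.0058244)
updated quaternion q' = (-0.8472, -0.4177, -0.2330, -0.2312)

q' = (-0.8472, -0.4177, -0.2330, -0.2312)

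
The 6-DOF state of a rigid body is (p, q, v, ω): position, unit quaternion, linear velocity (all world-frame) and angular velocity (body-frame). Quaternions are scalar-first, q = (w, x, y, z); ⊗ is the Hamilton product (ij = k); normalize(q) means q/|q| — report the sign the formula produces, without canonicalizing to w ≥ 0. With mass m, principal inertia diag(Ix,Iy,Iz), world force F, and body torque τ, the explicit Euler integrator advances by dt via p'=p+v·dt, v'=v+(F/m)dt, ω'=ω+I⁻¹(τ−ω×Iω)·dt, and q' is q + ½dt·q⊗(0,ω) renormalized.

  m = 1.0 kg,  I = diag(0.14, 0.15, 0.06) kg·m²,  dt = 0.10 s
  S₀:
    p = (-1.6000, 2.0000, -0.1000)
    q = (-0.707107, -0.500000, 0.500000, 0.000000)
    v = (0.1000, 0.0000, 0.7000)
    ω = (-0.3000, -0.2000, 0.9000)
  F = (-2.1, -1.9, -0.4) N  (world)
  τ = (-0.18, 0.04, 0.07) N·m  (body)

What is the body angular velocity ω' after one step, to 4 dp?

ω' = (-0.4401, -0.1589, 1.0157)

angular accel α = (-1.4014, 0.4107, 1.1567)
new body rate ω' = (-0.4401, -0.1589, 1.0157)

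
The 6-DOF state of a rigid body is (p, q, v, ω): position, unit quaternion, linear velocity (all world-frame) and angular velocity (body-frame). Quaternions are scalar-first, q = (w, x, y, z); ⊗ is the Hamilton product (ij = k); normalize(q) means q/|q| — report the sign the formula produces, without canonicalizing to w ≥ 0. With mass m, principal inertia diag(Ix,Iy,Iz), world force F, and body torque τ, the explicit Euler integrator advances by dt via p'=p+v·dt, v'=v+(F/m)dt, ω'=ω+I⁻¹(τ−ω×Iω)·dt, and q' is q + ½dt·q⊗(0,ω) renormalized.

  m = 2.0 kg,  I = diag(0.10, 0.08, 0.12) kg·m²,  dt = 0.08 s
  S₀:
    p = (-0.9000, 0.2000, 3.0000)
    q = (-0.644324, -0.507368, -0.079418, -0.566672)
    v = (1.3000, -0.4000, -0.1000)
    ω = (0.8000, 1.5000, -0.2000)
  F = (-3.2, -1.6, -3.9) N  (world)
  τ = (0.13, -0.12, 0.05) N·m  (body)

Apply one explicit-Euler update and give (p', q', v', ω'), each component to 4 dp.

p' = (-0.7960, 0.1680, 2.9920)
q' = (-0.6264, -0.4922, -0.1399, -0.5880)
v' = (1.1720, -0.4640, -0.2560)
ω' = (0.9136, 1.3768, -0.1507)

gyro term ω×Iω = (-0.0120, 0.0032, -0.0240)
angular accel α = (1.4200, -1.5400, 0.6167)
ω' = ω + α·dt = (0.9136, 1.3768, -0.1507)
Hamilton product q⊗(0,ω) = (0.4116870, 0.3504324, -1.5212972, -0.5686528)
updated quaternion q' = (-0.6264, -0.4922, -0.1399, -0.5880)
a = F/m = (-1.6000, -0.8000, -1.9500)
p + v·dt = (-0.7960, 0.1680, 2.9920)
v + (F/m)dt = (1.1720, -0.4640, -0.2560)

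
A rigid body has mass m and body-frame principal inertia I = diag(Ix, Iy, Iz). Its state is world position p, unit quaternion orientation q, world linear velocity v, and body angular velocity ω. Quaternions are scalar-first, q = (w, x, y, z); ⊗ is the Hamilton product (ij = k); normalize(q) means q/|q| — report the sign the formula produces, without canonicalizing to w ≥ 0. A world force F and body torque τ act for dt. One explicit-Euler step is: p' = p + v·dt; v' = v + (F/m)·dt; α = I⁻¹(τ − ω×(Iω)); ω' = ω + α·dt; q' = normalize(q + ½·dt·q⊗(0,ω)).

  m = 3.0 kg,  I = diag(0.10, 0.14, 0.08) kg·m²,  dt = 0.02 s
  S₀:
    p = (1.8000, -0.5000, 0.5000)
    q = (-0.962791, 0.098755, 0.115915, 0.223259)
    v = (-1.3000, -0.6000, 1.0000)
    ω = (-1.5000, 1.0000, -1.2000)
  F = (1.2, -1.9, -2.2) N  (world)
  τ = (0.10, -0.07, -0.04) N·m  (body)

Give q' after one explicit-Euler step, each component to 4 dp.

q⊗(0,ω) = (0.3001283, 1.0818295, -1.1791735, 1.4279767)
q' = normalize(q + ½dt·q⊗(0,ω)) = (-0.9596, 0.1095, 0.1041, 0.2375)

q' = (-0.9596, 0.1095, 0.1041, 0.2375)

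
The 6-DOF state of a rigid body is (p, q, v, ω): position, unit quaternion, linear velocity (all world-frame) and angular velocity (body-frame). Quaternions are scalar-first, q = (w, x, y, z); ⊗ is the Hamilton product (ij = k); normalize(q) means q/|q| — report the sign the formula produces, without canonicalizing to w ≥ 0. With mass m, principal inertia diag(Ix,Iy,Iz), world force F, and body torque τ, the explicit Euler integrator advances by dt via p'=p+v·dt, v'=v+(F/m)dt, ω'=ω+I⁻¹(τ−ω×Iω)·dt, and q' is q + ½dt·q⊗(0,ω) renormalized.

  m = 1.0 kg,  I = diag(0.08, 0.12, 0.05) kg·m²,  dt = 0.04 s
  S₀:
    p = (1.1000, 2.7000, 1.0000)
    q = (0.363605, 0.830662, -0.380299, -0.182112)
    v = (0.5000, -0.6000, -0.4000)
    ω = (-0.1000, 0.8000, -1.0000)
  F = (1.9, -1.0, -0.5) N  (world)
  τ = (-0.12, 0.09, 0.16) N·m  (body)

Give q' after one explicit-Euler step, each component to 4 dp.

Hamilton product q⊗(0,ω) = (0.2051934, 0.4896281, 1.1397572, 0.2628947)
updated quaternion q' = (0.3676, 0.8402, -0.3574, -0.1768)

q' = (0.3676, 0.8402, -0.3574, -0.1768)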